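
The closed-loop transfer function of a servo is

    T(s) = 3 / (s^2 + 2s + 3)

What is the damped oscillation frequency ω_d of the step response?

Comparing s^2 + 2s + 3 to s^2 + 2ζωₙs + ωₙ²: ωₙ = √3 ≈ 1.732 rad/s and ζ = 2/(2·√3) ≈ 0.5774.
ζωₙ = 2/2 = 1, so ω_d = ωₙ√(1−ζ²) = √(ωₙ² − (ζωₙ)²) = √(3 − 1²) = √2 ≈ 1.414 rad/s.

ω_d ≈ 1.414 rad/s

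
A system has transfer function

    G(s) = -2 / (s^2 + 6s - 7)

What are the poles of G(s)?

s = -7, 1

The poles are the roots of the denominator s^2 + 6s - 7 = 0.
Factoring: (s + 7)(s - 1) = 0, so s = -7 and s = 1.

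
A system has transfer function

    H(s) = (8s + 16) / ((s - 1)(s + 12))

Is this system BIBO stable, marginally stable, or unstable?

The poles can be read from the denominator factors: s = 1, -12.
Since the pole(s) at s = 1 lie in the right half-plane, the system is unstable.

unstable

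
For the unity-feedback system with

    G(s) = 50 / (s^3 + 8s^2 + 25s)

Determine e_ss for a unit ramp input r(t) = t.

e_ss = 0.5000

G(s) has one pole at the origin.
This is a Type 1 system. Kv = lim_{s→0} s·G(s) = 50/25 = 2.
e_ss = 1/Kv = 1/(2) = 1/2 ≈ 0.5000.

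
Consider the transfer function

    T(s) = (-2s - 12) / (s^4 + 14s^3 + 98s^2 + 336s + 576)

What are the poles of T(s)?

The poles are the roots of the denominator s^4 + 14s^3 + 98s^2 + 336s + 576 = 0.
No real roots exist; factor into two real quadratics: (s^2 + 6s + 18)(s^2 + 8s + 32) = 0.
Each quadratic gives a conjugate pair via the quadratic formula.

s = -3 + 3j, -3 - 3j, -4 + 4j, -4 - 4j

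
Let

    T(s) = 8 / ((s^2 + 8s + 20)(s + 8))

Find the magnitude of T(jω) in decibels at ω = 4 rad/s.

|T(j4)|_dB ≈ -31.1 dB

Substitute s = j4: numerator = 8, denominator = -96 + j272.
|T(j4)| = |8| / |-96 + j272| = 8 / 288.44 ≈ 0.02774.
In decibels: 20·log₁₀(0.02774) ≈ -31.1 dB.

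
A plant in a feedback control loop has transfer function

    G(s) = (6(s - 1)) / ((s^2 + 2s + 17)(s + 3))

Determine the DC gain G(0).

At s = 0 each factor (s + a) contributes a and each (s^2 + bs + c) contributes c.
G(0) = 6·(-1) / ((17) · (3)) = -6/51 = -2/17.

G(0) = -2/17 ≈ -0.1176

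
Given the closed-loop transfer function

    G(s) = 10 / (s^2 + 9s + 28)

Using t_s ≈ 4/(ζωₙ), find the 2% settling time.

t_s ≈ 0.8889 s

Comparing s^2 + 9s + 28 to s^2 + 2ζωₙs + ωₙ²: ωₙ = √28 ≈ 5.292 rad/s and ζ = 9/(2·√28) ≈ 0.8504.
ζωₙ = 9/2 = 4.5, so t_s ≈ 4/(ζωₙ) = 4/4.5 ≈ 0.8889 s.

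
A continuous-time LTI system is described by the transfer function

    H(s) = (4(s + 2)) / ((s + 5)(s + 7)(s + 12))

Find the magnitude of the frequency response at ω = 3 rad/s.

Substitute s = j3: numerator = 8 + j12, denominator = 204 + j510.
|H(j3)| = |8 + j12| / |204 + j510| = 14.422 / 549.29 ≈ 0.02626.

|H(j3)| ≈ 0.02626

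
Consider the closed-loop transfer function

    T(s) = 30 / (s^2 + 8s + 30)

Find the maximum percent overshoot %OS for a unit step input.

%OS ≈ 3.48%

Comparing s^2 + 8s + 30 to s^2 + 2ζωₙs + ωₙ²: ωₙ = √30 ≈ 5.477 rad/s and ζ = 8/(2·√30) ≈ 0.7303.
%OS = 100·exp(−πζ/√(1−ζ²)) = 100·exp(−π·0.7303/√(1−0.7303²)) ≈ 3.48%.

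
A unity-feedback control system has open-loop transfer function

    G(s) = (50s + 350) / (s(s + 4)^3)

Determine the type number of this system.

The denominator has 1 factor of s at the origin (free integrator), so this is a Type 1 system.

Type 1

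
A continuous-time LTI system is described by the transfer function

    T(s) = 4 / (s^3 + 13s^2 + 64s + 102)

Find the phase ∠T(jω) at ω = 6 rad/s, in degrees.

At s = j6: numerator = 4, denominator = -366 + j168.
∠T = ∠num − ∠den = 0° − (155.34°) = -155.3°.

∠T(j6) ≈ -155.3°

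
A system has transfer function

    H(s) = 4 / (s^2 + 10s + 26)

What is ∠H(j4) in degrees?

∠H(j4) ≈ -75.96°

At s = j4: numerator = 4, denominator = 10 + j40.
∠H = ∠num − ∠den = 0° − (75.964°) = -75.96°.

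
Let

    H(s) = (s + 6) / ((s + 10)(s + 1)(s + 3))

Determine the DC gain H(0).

At s = 0 each factor (s + a) contributes a and each (s^2 + bs + c) contributes c.
H(0) = 1·(6) / ((10) · (1) · (3)) = 6/30 = 1/5.

H(0) = 1/5 ≈ 0.2000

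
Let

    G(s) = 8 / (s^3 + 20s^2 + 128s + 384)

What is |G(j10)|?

|G(j10)| ≈ 0.004878

Substitute s = j10: numerator = 8, denominator = -1616 + j280.
|G(j10)| = |8| / |-1616 + j280| = 8 / 1640.1 ≈ 0.004878.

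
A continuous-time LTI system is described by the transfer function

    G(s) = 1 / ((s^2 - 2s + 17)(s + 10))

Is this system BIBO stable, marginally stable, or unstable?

unstable

The poles can be read from the denominator factors: s = 1 + 4j, 1 - 4j, -10.
Since the pole(s) at s = 1 ± 4j lie in the right half-plane, the system is unstable.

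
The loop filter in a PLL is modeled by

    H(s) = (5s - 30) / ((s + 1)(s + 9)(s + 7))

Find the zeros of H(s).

Set the numerator to zero: 5s - 30 = 0, i.e. 5·(s - 6) = 0.
So s = 6.

s = 6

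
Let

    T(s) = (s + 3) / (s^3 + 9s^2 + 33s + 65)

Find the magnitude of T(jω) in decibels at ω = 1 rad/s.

|T(j1)|_dB ≈ -26.2 dB

Substitute s = j1: numerator = 3 + j1, denominator = 56 + j32.
|T(j1)| = |3 + j1| / |56 + j32| = 3.1623 / 64.498 ≈ 0.04903.
In decibels: 20·log₁₀(0.04903) ≈ -26.2 dB.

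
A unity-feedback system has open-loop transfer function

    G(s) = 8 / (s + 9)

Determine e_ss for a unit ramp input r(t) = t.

G(s) has no poles at the origin.
This is a Type 0 system; Kv = lim_{s→0} s·G(s) = 0, so the steady-state error for a ramp input is infinite.

e_ss = ∞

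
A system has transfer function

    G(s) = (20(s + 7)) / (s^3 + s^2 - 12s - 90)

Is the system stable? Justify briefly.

unstable

The denominator s^3 + s^2 - 12s - 90 factors as (s^2 + 6s + 18)(s - 5), giving poles at s = -3 + 3j, -3 - 3j, 5.
Since the pole(s) at s = 5 lie in the right half-plane, the system is unstable.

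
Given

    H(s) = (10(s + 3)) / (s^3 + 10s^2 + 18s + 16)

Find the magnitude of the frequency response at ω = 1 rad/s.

Substitute s = j1: numerator = 30 + j10, denominator = 6 + j17.
|H(j1)| = |30 + j10| / |6 + j17| = 31.623 / 18.028 ≈ 1.754.

|H(j1)| ≈ 1.754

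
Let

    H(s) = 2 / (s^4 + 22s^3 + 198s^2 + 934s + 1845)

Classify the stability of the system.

stable

The denominator s^4 + 22s^3 + 198s^2 + 934s + 1845 factors as (s + 5)(s + 9)(s^2 + 8s + 41), giving poles at s = -5, -9, -4 + 5j, -4 - 5j.
Since all poles lie strictly in the left half-plane, the system is stable.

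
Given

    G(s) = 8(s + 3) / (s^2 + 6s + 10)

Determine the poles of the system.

The poles are the roots of the denominator s^2 + 6s + 10 = 0.
Using the quadratic formula: s = (-6 ± √(-4))/2 = -3 ± 1j.

s = -3 ± j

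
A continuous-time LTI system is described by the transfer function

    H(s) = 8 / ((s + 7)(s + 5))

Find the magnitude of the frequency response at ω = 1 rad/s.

|H(j1)| ≈ 0.2219

Substitute s = j1: numerator = 8, denominator = 34 + j12.
|H(j1)| = |8| / |34 + j12| = 8 / 36.056 ≈ 0.2219.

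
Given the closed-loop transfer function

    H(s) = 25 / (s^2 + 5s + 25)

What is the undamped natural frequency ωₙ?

Compare the denominator to the standard form s^2 + 2ζωₙs + ωₙ².
ωₙ² = 25, so ωₙ = 5 rad/s.

ωₙ = 5 rad/s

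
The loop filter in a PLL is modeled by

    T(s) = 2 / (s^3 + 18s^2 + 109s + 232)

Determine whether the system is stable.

stable

The denominator s^3 + 18s^2 + 109s + 232 factors as (s^2 + 10s + 29)(s + 8), giving poles at s = -5 + 2j, -5 - 2j, -8.
Since all poles lie strictly in the left half-plane, the system is stable.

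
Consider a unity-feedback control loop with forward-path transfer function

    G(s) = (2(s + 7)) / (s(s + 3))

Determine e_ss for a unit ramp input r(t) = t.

G(s) has one pole at the origin.
This is a Type 1 system. Kv = lim_{s→0} s·G(s) = 14/3.
e_ss = 1/Kv = 1/(14/3) = 3/14 ≈ 0.2143.

e_ss = 0.2143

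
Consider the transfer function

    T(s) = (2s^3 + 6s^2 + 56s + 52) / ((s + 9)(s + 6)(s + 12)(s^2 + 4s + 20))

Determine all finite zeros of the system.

s = -1 + 5j, -1 - 5j, -1

Set the numerator to zero: 2s^3 + 6s^2 + 56s + 52 = 0, i.e. 2·(s^3 + 3s^2 + 28s + 26) = 0.
Factoring: (s^2 + 2s + 26)(s + 1) = 0.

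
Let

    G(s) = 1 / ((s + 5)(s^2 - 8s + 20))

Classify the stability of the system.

The poles can be read from the denominator factors: s = -5, 4 + 2j, 4 - 2j.
Since the pole(s) at s = 4 + 2j, 4 - 2j lie in the right half-plane, the system is unstable.

unstable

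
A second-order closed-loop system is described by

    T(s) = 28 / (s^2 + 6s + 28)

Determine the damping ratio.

Compare the denominator to the standard form s^2 + 2ζωₙs + ωₙ².
ωₙ² = 28, so ωₙ = √28 ≈ 5.292 rad/s.
2ζωₙ = 6, so ζ = 6/(2·√28) ≈ 0.5669.
With ζ = 0.5669 the response is underdamped.

ζ ≈ 0.5669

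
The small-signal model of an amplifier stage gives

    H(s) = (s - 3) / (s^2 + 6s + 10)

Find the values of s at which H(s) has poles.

s = -3 ± j

The poles are the roots of the denominator s^2 + 6s + 10 = 0.
Using the quadratic formula: s = (-6 ± √(-4))/2 = -3 ± 1j.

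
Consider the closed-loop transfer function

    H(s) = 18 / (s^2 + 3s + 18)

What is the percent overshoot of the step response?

Comparing s^2 + 3s + 18 to s^2 + 2ζωₙs + ωₙ²: ωₙ = √18 ≈ 4.243 rad/s and ζ = 3/(2·√18) ≈ 0.3536.
%OS = 100·exp(−πζ/√(1−ζ²)) = 100·exp(−π·0.3536/√(1−0.3536²)) ≈ 30.5%.

%OS ≈ 30.5%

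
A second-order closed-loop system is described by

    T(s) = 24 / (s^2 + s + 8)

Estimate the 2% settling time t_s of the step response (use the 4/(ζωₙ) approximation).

Comparing s^2 + s + 8 to s^2 + 2ζωₙs + ωₙ²: ωₙ = √8 ≈ 2.828 rad/s and ζ = 1/(2·√8) ≈ 0.1768.
ζωₙ = 1/2 = 0.5, so t_s ≈ 4/(ζωₙ) = 4/0.5 = 8 s.

t_s ≈ 8 s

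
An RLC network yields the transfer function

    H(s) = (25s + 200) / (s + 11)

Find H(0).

H(0) = 200/11 ≈ 18.18

Set s = 0: H(0) = (200) / (11) = 200/11.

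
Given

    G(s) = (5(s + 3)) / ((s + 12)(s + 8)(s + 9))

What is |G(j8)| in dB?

|G(j8)|_dB ≈ -33.3 dB

Substitute s = j8: numerator = 15 + j40, denominator = -992 + j1696.
|G(j8)| = |15 + j40| / |-992 + j1696| = 42.720 / 1964.8 ≈ 0.02174.
In decibels: 20·log₁₀(0.02174) ≈ -33.3 dB.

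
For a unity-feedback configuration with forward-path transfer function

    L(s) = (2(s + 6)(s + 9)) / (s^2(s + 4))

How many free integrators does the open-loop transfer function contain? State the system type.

Type 2

The denominator has 2 factors of s at the origin (free integrators), so this is a Type 2 system.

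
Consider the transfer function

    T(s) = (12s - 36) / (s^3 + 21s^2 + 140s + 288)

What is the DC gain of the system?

Set s = 0: T(0) = (-36) / (288) = -1/8.

T(0) = -1/8 ≈ -0.1250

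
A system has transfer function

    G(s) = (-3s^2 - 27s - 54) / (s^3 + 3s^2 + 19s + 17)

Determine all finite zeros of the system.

Set the numerator to zero: -3s^2 - 27s - 54 = 0, i.e. -3·(s^2 + 9s + 18) = 0.
Factoring: (s + 3)(s + 6) = 0.

s = -3, -6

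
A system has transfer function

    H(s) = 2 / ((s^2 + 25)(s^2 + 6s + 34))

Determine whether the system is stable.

marginally stable

The poles can be read from the denominator factors: s = 5j, -5j, -3 + 5j, -3 - 5j.
Since the simple pole(s) at s = 5j, -5j lie on the jω-axis with none in the right half-plane, the system is marginally stable.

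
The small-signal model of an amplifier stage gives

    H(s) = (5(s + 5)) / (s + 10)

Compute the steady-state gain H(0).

At s = 0 each factor (s + a) contributes a and each (s^2 + bs + c) contributes c.
H(0) = 5·(5) / ((10)) = 25/10 = 5/2.

H(0) = 5/2 ≈ 2.500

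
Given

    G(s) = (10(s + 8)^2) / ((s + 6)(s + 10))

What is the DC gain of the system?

At s = 0 each factor (s + a) contributes a and each (s^2 + bs + c) contributes c.
G(0) = 10·(8) · (8) / ((6) · (10)) = 640/60 = 32/3.

G(0) = 32/3 ≈ 10.67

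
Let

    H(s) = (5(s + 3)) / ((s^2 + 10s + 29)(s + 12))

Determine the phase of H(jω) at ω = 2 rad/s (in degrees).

∠H(j2) ≈ -14.43°

At s = j2: numerator = 15 + j10, denominator = 260 + j290.
∠H = ∠num − ∠den = 33.690° − (48.122°) = -14.43°.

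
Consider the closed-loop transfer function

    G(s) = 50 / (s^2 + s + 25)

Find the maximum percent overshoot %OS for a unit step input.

%OS ≈ 72.9%

Comparing s^2 + s + 25 to s^2 + 2ζωₙs + ωₙ²: ωₙ = 5 rad/s and ζ = 1/(2·5) = 0.1.
%OS = 100·exp(−πζ/√(1−ζ²)) = 100·exp(−π·0.1/√(1−0.1²)) ≈ 72.9%.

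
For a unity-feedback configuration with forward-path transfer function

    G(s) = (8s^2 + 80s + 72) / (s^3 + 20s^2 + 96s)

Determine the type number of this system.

Type 1

Factor s from the denominator: s^3 + 20s^2 + 96s = s·(s^2 + 20s + 96).
There is 1 pole at the origin, so the system is Type 1.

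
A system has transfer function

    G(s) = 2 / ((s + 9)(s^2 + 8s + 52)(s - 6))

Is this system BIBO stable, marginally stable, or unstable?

The poles can be read from the denominator factors: s = -9, -4 ± 6j, 6.
Since the pole(s) at s = 6 lie in the right half-plane, the system is unstable.

unstable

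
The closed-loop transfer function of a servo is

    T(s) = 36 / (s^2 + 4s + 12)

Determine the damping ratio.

Compare the denominator to the standard form s^2 + 2ζωₙs + ωₙ².
ωₙ² = 12, so ωₙ = √12 ≈ 3.464 rad/s.
2ζωₙ = 4, so ζ = 4/(2·√12) ≈ 0.5774.

ζ ≈ 0.5774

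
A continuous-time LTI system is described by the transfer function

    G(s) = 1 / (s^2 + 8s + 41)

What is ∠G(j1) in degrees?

∠G(j1) ≈ -11.31°

At s = j1: numerator = 1, denominator = 40 + j8.
∠G = ∠num − ∠den = 0° − (11.310°) = -11.31°.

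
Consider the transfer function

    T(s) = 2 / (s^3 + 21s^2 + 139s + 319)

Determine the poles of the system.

s = -5 + 2j, -5 - 2j, -11

The poles are the roots of the denominator s^3 + 21s^2 + 139s + 319 = 0.
Trying s = -11: the polynomial evaluates to 0, so (s + 11) is a factor.
Dividing out leaves s^2 + 10s + 29 = 0.
The quadratic formula then gives s = -5 ± 2j.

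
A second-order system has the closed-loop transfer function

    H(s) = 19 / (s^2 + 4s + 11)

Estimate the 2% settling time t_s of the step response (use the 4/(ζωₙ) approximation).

t_s ≈ 2 s

Comparing s^2 + 4s + 11 to s^2 + 2ζωₙs + ωₙ²: ωₙ = √11 ≈ 3.317 rad/s and ζ = 4/(2·√11) ≈ 0.6030.
ζωₙ = 4/2 = 2, so t_s ≈ 4/(ζωₙ) = 4/2 = 2 s.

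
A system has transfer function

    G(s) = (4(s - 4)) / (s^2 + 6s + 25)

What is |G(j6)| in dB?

|G(j6)|_dB ≈ -2.31 dB

Substitute s = j6: numerator = -16 + j24, denominator = -11 + j36.
|G(j6)| = |-16 + j24| / |-11 + j36| = 28.844 / 37.643 ≈ 0.7663.
In decibels: 20·log₁₀(0.7663) ≈ -2.31 dB.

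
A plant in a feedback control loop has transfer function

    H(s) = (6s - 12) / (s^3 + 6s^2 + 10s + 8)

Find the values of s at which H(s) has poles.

The poles are the roots of the denominator s^3 + 6s^2 + 10s + 8 = 0.
Trying s = -4: the polynomial evaluates to 0, so (s + 4) is a factor.
Dividing out leaves s^2 + 2s + 2 = 0.
The quadratic formula then gives s = -1 ± 1j.

s = -1 + j, -1 - j, -4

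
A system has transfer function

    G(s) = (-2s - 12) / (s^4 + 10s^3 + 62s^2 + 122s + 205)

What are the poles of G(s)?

The poles are the roots of the denominator s^4 + 10s^3 + 62s^2 + 122s + 205 = 0.
No real roots exist; factor into two real quadratics: (s^2 + 2s + 5)(s^2 + 8s + 41) = 0.
Each quadratic gives a conjugate pair via the quadratic formula.

s = -1 ± 2j, -4 ± 5j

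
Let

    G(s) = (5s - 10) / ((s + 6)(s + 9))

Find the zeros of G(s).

Set the numerator to zero: 5s - 10 = 0, i.e. 5·(s - 2) = 0.
So s = 2.

s = 2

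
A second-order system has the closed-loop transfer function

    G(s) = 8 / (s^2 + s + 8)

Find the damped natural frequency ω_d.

Comparing s^2 + s + 8 to s^2 + 2ζωₙs + ωₙ²: ωₙ = √8 ≈ 2.828 rad/s and ζ = 1/(2·√8) ≈ 0.1768.
ζωₙ = 1/2 = 0.5, so ω_d = ωₙ√(1−ζ²) = √(ωₙ² − (ζωₙ)²) = √(8 − 0.5²) = √7.75 ≈ 2.784 rad/s.

ω_d ≈ 2.784 rad/s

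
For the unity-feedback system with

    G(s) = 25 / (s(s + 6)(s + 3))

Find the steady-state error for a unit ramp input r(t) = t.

e_ss = 0.7200

G(s) has one pole at the origin.
This is a Type 1 system. Kv = lim_{s→0} s·G(s) = 25/18.
e_ss = 1/Kv = 1/(25/18) = 18/25 ≈ 0.7200.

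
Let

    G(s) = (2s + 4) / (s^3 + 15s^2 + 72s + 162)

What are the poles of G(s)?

The poles are the roots of the denominator s^3 + 15s^2 + 72s + 162 = 0.
Trying s = -9: the polynomial evaluates to 0, so (s + 9) is a factor.
Dividing out leaves s^2 + 6s + 18 = 0.
The quadratic formula then gives s = -3 ± 3j.

s = -3 ± 3j, -9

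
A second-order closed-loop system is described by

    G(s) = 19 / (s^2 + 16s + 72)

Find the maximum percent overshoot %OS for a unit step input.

Comparing s^2 + 16s + 72 to s^2 + 2ζωₙs + ωₙ²: ωₙ = √72 ≈ 8.485 rad/s and ζ = 16/(2·√72) ≈ 0.9428.
%OS = 100·exp(−πζ/√(1−ζ²)) = 100·exp(−π·0.9428/√(1−0.9428²)) ≈ 0.0138%.

%OS ≈ 0.0138%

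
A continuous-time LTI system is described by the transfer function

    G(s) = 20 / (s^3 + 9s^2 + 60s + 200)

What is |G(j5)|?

Substitute s = j5: numerator = 20, denominator = -25 + j175.
|G(j5)| = |20| / |-25 + j175| = 20 / 176.78 ≈ 0.1131.

|G(j5)| ≈ 0.1131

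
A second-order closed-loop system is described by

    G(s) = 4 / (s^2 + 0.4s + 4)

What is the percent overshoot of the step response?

Comparing s^2 + 0.4s + 4 to s^2 + 2ζωₙs + ωₙ²: ωₙ = 2 rad/s and ζ = 0.4/(2·2) = 0.1.
%OS = 100·exp(−πζ/√(1−ζ²)) = 100·exp(−π·0.1/√(1−0.1²)) ≈ 72.9%.

%OS ≈ 72.9%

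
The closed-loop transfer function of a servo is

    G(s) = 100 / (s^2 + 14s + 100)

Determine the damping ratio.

Compare the denominator to the standard form s^2 + 2ζωₙs + ωₙ².
ωₙ² = 100, so ωₙ = 10 rad/s.
2ζωₙ = 14, so ζ = 14/(2·10) = 0.7.

ζ = 0.7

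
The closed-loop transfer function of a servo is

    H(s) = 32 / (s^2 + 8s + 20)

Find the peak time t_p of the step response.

Comparing s^2 + 8s + 20 to s^2 + 2ζωₙs + ωₙ²: ωₙ = √20 ≈ 4.472 rad/s and ζ = 8/(2·√20) ≈ 0.8944.
ζωₙ = 8/2 = 4, so ω_d = ωₙ√(1−ζ²) = √(ωₙ² − (ζωₙ)²) = √(20 − 4²) = √4 = 2 rad/s.
t_p = π/ω_d = π/2 ≈ 1.571 s.

t_p ≈ 1.571 s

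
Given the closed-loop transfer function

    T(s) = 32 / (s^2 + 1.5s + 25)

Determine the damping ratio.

ζ = 0.15

Compare the denominator to the standard form s^2 + 2ζωₙs + ωₙ².
ωₙ² = 25, so ωₙ = 5 rad/s.
2ζωₙ = 1.5, so ζ = 1.5/(2·5) = 0.15.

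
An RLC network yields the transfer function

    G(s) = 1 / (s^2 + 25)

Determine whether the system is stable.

marginally stable

The denominator s^2 + 25 factors as (s^2 + 25), giving poles at s = ±5j.
Since the simple pole(s) at s = ±5j lie on the jω-axis with none in the right half-plane, the system is marginally stable.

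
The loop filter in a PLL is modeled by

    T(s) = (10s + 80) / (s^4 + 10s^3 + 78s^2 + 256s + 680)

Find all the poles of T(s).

The poles are the roots of the denominator s^4 + 10s^3 + 78s^2 + 256s + 680 = 0.
No real roots exist; factor into two real quadratics: (s^2 + 6s + 34)(s^2 + 4s + 20) = 0.
Each quadratic gives a conjugate pair via the quadratic formula.

s = -3 ± 5j, -2 ± 4j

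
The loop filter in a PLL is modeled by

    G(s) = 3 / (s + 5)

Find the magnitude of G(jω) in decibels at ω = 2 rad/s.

Substitute s = j2: numerator = 3, denominator = 5 + j2.
|G(j2)| = |3| / |5 + j2| = 3 / 5.3852 ≈ 0.5571.
In decibels: 20·log₁₀(0.5571) ≈ -5.08 dB.

|G(j2)|_dB ≈ -5.08 dB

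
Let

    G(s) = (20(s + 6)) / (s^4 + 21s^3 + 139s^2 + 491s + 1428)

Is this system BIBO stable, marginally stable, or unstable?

stable

The denominator s^4 + 21s^3 + 139s^2 + 491s + 1428 factors as (s + 7)(s^2 + 2s + 17)(s + 12), giving poles at s = -7, -1 ± 4j, -12.
Since all poles lie strictly in the left half-plane, the system is stable.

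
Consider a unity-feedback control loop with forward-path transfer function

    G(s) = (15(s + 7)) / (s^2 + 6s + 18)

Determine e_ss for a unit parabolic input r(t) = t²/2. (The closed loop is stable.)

G(s) has no poles at the origin.
This is a Type 0 system; Ka = lim_{s→0} s^2·G(s) = 0, so the steady-state error for a parabola input is infinite.

e_ss = ∞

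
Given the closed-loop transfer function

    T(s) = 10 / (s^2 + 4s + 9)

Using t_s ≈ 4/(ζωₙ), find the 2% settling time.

Comparing s^2 + 4s + 9 to s^2 + 2ζωₙs + ωₙ²: ωₙ = 3 rad/s and ζ = 4/(2·3) ≈ 0.6667.
ζωₙ = 4/2 = 2, so t_s ≈ 4/(ζωₙ) = 4/2 = 2 s.

t_s ≈ 2 s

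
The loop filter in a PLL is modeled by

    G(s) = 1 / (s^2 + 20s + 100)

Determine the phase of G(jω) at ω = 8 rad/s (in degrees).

∠G(j8) ≈ -77.32°

At s = j8: numerator = 1, denominator = 36 + j160.
∠G = ∠num − ∠den = 0° − (77.320°) = -77.32°.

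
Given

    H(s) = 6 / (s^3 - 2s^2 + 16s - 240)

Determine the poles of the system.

s = -2 + 6j, -2 - 6j, 6

The poles are the roots of the denominator s^3 - 2s^2 + 16s - 240 = 0.
Trying s = 6: the polynomial evaluates to 0, so (s - 6) is a factor.
Dividing out leaves s^2 + 4s + 40 = 0.
The quadratic formula then gives s = -2 ± 6j.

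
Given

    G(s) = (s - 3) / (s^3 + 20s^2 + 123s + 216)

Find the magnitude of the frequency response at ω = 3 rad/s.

Substitute s = j3: numerator = -3 + j3, denominator = 36 + j342.
|G(j3)| = |-3 + j3| / |36 + j342| = 4.2426 / 343.89 ≈ 0.01234.

|G(j3)| ≈ 0.01234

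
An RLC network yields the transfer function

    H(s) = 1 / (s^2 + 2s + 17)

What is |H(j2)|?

|H(j2)| ≈ 0.07352

Substitute s = j2: numerator = 1, denominator = 13 + j4.
|H(j2)| = |1| / |13 + j4| = 1 / 13.601 ≈ 0.07352.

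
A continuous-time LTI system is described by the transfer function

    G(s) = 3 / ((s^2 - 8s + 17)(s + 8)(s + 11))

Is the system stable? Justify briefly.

The poles can be read from the denominator factors: s = 4 + j, 4 - j, -8, -11.
Since the pole(s) at s = 4 ± j lie in the right half-plane, the system is unstable.

unstable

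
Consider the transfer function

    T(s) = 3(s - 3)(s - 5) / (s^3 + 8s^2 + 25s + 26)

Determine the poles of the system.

The poles are the roots of the denominator s^3 + 8s^2 + 25s + 26 = 0.
Trying s = -2: the polynomial evaluates to 0, so (s + 2) is a factor.
Dividing out leaves s^2 + 6s + 13 = 0.
The quadratic formula then gives s = -3 ± 2j.

s = -2, -3 ± 2j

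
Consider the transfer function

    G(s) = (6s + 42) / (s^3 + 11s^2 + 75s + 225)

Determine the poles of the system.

The poles are the roots of the denominator s^3 + 11s^2 + 75s + 225 = 0.
Trying s = -5: the polynomial evaluates to 0, so (s + 5) is a factor.
Dividing out leaves s^2 + 6s + 45 = 0.
The quadratic formula then gives s = -3 ± 6j.

s = -3 + 6j, -3 - 6j, -5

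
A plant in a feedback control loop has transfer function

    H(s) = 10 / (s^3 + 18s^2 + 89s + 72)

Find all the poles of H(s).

s = -1, -9, -8

The poles are the roots of the denominator s^3 + 18s^2 + 89s + 72 = 0.
Trying s = -1: the polynomial evaluates to 0, so (s + 1) is a factor.
Dividing out leaves s^2 + 17s + 72 = 0.
Factoring the quadratic: (s + 9)(s + 8) = 0.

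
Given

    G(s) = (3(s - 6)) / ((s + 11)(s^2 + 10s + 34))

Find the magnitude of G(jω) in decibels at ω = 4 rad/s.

Substitute s = j4: numerator = -18 + j12, denominator = 38 + j512.
|G(j4)| = |-18 + j12| / |38 + j512| = 21.633 / 513.41 ≈ 0.04214.
In decibels: 20·log₁₀(0.04214) ≈ -27.5 dB.

|G(j4)|_dB ≈ -27.5 dB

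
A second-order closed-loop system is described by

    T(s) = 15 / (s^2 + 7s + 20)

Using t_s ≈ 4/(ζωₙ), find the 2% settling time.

Comparing s^2 + 7s + 20 to s^2 + 2ζωₙs + ωₙ²: ωₙ = √20 ≈ 4.472 rad/s and ζ = 7/(2·√20) ≈ 0.7826.
ζωₙ = 7/2 = 3.5, so t_s ≈ 4/(ζωₙ) = 4/3.5 ≈ 1.143 s.

t_s ≈ 1.143 s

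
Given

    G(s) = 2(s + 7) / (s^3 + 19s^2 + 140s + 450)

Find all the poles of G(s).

The poles are the roots of the denominator s^3 + 19s^2 + 140s + 450 = 0.
Trying s = -9: the polynomial evaluates to 0, so (s + 9) is a factor.
Dividing out leaves s^2 + 10s + 50 = 0.
The quadratic formula then gives s = -5 ± 5j.

s = -5 ± 5j, -9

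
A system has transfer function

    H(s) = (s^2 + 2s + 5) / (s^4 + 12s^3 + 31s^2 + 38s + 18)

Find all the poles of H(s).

The poles are the roots of the denominator s^4 + 12s^3 + 31s^2 + 38s + 18 = 0.
Trying s = -1: the polynomial evaluates to 0, so (s + 1) is a factor.
Dividing out leaves s^3 + 11s^2 + 20s + 18 = 0.
This factors further as (s + 9)(s^2 + 2s + 2) = 0.

s = -1, -9, -1 + j, -1 - j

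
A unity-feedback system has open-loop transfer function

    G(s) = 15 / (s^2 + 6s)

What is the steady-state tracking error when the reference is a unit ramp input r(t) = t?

e_ss = 0.4000

G(s) has one pole at the origin.
This is a Type 1 system. Kv = lim_{s→0} s·G(s) = 15/6 = 5/2.
e_ss = 1/Kv = 1/(5/2) = 2/5 ≈ 0.4000.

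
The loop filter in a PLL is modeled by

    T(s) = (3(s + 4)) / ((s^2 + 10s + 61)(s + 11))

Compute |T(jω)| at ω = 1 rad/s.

|T(j1)| ≈ 0.01841

Substitute s = j1: numerator = 12 + j3, denominator = 650 + j170.
|T(j1)| = |12 + j3| / |650 + j170| = 12.369 / 671.86 ≈ 0.01841.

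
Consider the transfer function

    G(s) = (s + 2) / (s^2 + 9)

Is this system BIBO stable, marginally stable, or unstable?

The denominator s^2 + 9 factors as (s^2 + 9), giving poles at s = ±3j.
Since the simple pole(s) at s = 3j, -3j lie on the jω-axis with none in the right half-plane, the system is marginally stable.

marginally stable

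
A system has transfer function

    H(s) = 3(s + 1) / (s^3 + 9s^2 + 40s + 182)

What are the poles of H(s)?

s = -7, -1 ± 5j

The poles are the roots of the denominator s^3 + 9s^2 + 40s + 182 = 0.
Trying s = -7: the polynomial evaluates to 0, so (s + 7) is a factor.
Dividing out leaves s^2 + 2s + 26 = 0.
The quadratic formula then gives s = -1 ± 5j.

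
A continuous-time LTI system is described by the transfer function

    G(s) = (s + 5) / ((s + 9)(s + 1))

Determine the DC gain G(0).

Set s = 0: G(0) = (5) / (9) = 5/9.

G(0) = 5/9 ≈ 0.5556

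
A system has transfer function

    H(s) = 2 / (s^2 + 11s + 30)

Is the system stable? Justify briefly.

stable

The denominator s^2 + 11s + 30 factors as (s + 5)(s + 6), giving poles at s = -5, -6.
Since all poles lie strictly in the left half-plane, the system is stable.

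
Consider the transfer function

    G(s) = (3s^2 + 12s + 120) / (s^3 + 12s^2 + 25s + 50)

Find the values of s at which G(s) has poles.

s = -1 ± 2j, -10

The poles are the roots of the denominator s^3 + 12s^2 + 25s + 50 = 0.
Trying s = -10: the polynomial evaluates to 0, so (s + 10) is a factor.
Dividing out leaves s^2 + 2s + 5 = 0.
The quadratic formula then gives s = -1 ± 2j.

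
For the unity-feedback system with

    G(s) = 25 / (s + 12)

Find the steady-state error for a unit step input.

e_ss = 0.3243

G(s) has no poles at the origin.
This is a Type 0 system. Kp = lim_{s→0} G(s) = 25/12.
e_ss = 1/(1 + Kp) = 1/(1 + 25/12) = 12/37 ≈ 0.3243.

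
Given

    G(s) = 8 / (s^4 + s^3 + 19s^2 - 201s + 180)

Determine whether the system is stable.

The denominator s^4 + s^3 + 19s^2 - 201s + 180 factors as (s^2 + 6s + 45)(s - 1)(s - 4), giving poles at s = -3 ± 6j, 1, 4.
Since the pole(s) at s = 1, 4 lie in the right half-plane, the system is unstable.

unstable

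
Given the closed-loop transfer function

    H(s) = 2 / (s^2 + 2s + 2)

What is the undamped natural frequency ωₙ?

ωₙ ≈ 1.414 rad/s

Compare the denominator to the standard form s^2 + 2ζωₙs + ωₙ².
ωₙ² = 2, so ωₙ = √2 ≈ 1.414 rad/s.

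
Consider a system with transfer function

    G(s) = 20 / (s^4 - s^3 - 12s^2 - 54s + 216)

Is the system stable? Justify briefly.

unstable

The denominator s^4 - s^3 - 12s^2 - 54s + 216 factors as (s - 3)(s^2 + 6s + 18)(s - 4), giving poles at s = 3, -3 ± 3j, 4.
Since the pole(s) at s = 3, 4 lie in the right half-plane, the system is unstable.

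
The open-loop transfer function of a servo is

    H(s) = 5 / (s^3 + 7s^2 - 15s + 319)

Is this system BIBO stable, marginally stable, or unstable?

The denominator s^3 + 7s^2 - 15s + 319 factors as (s + 11)(s^2 - 4s + 29), giving poles at s = -11, 2 ± 5j.
Since the pole(s) at s = 2 ± 5j lie in the right half-plane, the system is unstable.

unstable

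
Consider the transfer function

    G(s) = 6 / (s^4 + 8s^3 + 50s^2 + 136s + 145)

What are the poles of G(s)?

The poles are the roots of the denominator s^4 + 8s^3 + 50s^2 + 136s + 145 = 0.
No real roots exist; factor into two real quadratics: (s^2 + 4s + 5)(s^2 + 4s + 29) = 0.
Each quadratic gives a conjugate pair via the quadratic formula.

s = -2 ± j, -2 ± 5j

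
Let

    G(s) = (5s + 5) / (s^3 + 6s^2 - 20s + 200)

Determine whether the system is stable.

unstable

The denominator s^3 + 6s^2 - 20s + 200 factors as (s + 10)(s^2 - 4s + 20), giving poles at s = -10, 2 ± 4j.
Since the pole(s) at s = 2 ± 4j lie in the right half-plane, the system is unstable.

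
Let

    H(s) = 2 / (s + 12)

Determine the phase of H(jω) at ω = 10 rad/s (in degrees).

∠H(j10) ≈ -39.81°

At s = j10: numerator = 2, denominator = 12 + j10.
∠H = ∠num − ∠den = 0° − (39.806°) = -39.81°.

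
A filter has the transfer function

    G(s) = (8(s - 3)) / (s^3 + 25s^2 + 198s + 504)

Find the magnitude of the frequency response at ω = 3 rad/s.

|G(j3)| ≈ 0.05371

Substitute s = j3: numerator = -24 + j24, denominator = 279 + j567.
|G(j3)| = |-24 + j24| / |279 + j567| = 33.941 / 631.93 ≈ 0.05371.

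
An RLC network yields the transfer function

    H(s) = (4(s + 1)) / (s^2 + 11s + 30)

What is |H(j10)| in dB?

|H(j10)|_dB ≈ -10.2 dB

Substitute s = j10: numerator = 4 + j40, denominator = -70 + j110.
|H(j10)| = |4 + j40| / |-70 + j110| = 40.200 / 130.38 ≈ 0.3083.
In decibels: 20·log₁₀(0.3083) ≈ -10.2 dB.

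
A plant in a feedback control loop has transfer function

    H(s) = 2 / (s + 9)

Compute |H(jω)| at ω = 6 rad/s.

Substitute s = j6: numerator = 2, denominator = 9 + j6.
|H(j6)| = |2| / |9 + j6| = 2 / 10.817 ≈ 0.1849.

|H(j6)| ≈ 0.1849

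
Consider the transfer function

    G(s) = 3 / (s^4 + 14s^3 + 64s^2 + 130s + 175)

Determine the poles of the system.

s = -1 + 2j, -1 - 2j, -5, -7

The poles are the roots of the denominator s^4 + 14s^3 + 64s^2 + 130s + 175 = 0.
Trying s = -5: the polynomial evaluates to 0, so (s + 5) is a factor.
Dividing out leaves s^3 + 9s^2 + 19s + 35 = 0.
This factors further as (s^2 + 2s + 5)(s + 7) = 0.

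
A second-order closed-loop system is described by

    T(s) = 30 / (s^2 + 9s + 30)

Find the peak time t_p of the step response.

t_p ≈ 1.006 s

Comparing s^2 + 9s + 30 to s^2 + 2ζωₙs + ωₙ²: ωₙ = √30 ≈ 5.477 rad/s and ζ = 9/(2·√30) ≈ 0.8216.
ζωₙ = 9/2 = 4.5, so ω_d = ωₙ√(1−ζ²) = √(ωₙ² − (ζωₙ)²) = √(30 − 4.5²) = √9.75 ≈ 3.122 rad/s.
t_p = π/ω_d = π/3.122 ≈ 1.006 s.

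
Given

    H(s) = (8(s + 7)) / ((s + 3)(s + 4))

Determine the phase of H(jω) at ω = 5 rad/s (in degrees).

∠H(j5) ≈ -74.84°

At s = j5: numerator = 56 + j40, denominator = -13 + j35.
∠H = ∠num − ∠den = 35.538° − (110.38°) = -74.84°.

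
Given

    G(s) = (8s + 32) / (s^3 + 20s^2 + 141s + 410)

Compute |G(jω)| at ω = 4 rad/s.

|G(j4)| ≈ 0.08908

Substitute s = j4: numerator = 32 + j32, denominator = 90 + j500.
|G(j4)| = |32 + j32| / |90 + j500| = 45.255 / 508.04 ≈ 0.08908.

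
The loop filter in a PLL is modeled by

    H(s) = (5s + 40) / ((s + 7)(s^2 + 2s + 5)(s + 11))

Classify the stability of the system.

stable

The poles can be read from the denominator factors: s = -7, -1 + 2j, -1 - 2j, -11.
Since all poles lie strictly in the left half-plane, the system is stable.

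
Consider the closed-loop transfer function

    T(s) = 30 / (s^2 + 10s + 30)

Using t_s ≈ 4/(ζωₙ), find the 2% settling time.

Comparing s^2 + 10s + 30 to s^2 + 2ζωₙs + ωₙ²: ωₙ = √30 ≈ 5.477 rad/s and ζ = 10/(2·√30) ≈ 0.9129.
ζωₙ = 10/2 = 5, so t_s ≈ 4/(ζωₙ) = 4/5 = 0.8000 s.

t_s ≈ 0.8000 s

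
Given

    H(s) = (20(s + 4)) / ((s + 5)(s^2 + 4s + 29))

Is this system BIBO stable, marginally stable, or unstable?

stable

The poles can be read from the denominator factors: s = -5, -2 + 5j, -2 - 5j.
Since all poles lie strictly in the left half-plane, the system is stable.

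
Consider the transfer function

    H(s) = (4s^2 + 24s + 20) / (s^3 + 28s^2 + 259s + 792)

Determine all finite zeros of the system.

s = -1, -5

Set the numerator to zero: 4s^2 + 24s + 20 = 0, i.e. 4·(s^2 + 6s + 5) = 0.
Factoring: (s + 1)(s + 5) = 0.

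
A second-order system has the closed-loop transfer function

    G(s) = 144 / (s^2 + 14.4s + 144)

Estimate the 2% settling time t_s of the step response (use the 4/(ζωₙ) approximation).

Comparing s^2 + 14.4s + 144 to s^2 + 2ζωₙs + ωₙ²: ωₙ = 12 rad/s and ζ = 14.4/(2·12) = 0.6.
ζωₙ = 14.4/2 = 7.2, so t_s ≈ 4/(ζωₙ) = 4/7.2 ≈ 0.5556 s.

t_s ≈ 0.5556 s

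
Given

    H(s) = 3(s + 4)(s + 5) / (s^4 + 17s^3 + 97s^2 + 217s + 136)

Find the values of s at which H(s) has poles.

s = -4 + j, -4 - j, -1, -8

The poles are the roots of the denominator s^4 + 17s^3 + 97s^2 + 217s + 136 = 0.
Trying s = -1: the polynomial evaluates to 0, so (s + 1) is a factor.
Dividing out leaves s^3 + 16s^2 + 81s + 136 = 0.
This factors further as (s^2 + 8s + 17)(s + 8) = 0.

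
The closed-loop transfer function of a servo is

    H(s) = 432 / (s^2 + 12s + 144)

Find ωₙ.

ωₙ = 12 rad/s

Compare the denominator to the standard form s^2 + 2ζωₙs + ωₙ².
ωₙ² = 144, so ωₙ = 12 rad/s.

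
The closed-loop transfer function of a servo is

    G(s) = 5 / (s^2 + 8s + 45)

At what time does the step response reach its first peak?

Comparing s^2 + 8s + 45 to s^2 + 2ζωₙs + ωₙ²: ωₙ = √45 ≈ 6.708 rad/s and ζ = 8/(2·√45) ≈ 0.5963.
ζωₙ = 8/2 = 4, so ω_d = ωₙ√(1−ζ²) = √(ωₙ² − (ζωₙ)²) = √(45 − 4²) = √29 ≈ 5.385 rad/s.
t_p = π/ω_d = π/5.385 ≈ 0.5834 s.

t_p ≈ 0.5834 s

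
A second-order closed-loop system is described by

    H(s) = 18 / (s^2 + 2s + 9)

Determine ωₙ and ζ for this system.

Compare the denominator to the standard form s^2 + 2ζωₙs + ωₙ².
ωₙ² = 9, so ωₙ = 3 rad/s.
2ζωₙ = 2, so ζ = 2/(2·3) ≈ 0.3333.

ωₙ = 3 rad/s, ζ ≈ 0.3333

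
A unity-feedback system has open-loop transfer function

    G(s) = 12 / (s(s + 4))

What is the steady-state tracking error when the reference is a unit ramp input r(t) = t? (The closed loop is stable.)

e_ss = 0.3333

G(s) has one pole at the origin.
This is a Type 1 system. Kv = lim_{s→0} s·G(s) = 12/4 = 3.
e_ss = 1/Kv = 1/(3) = 1/3 ≈ 0.3333.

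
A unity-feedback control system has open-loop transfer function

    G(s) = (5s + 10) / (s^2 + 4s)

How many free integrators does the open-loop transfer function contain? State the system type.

Factor s from the denominator: s^2 + 4s = s·(s + 4).
There is 1 pole at the origin, so the system is Type 1.

Type 1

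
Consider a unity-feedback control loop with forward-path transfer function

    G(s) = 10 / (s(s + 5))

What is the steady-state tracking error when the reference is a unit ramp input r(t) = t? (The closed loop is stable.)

e_ss = 0.5000

G(s) has one pole at the origin.
This is a Type 1 system. Kv = lim_{s→0} s·G(s) = 10/5 = 2.
e_ss = 1/Kv = 1/(2) = 1/2 ≈ 0.5000.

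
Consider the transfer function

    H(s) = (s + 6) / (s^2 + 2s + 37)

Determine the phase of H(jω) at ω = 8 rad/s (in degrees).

∠H(j8) ≈ -96.22°

At s = j8: numerator = 6 + j8, denominator = -27 + j16.
∠H = ∠num − ∠den = 53.130° − (149.35°) = -96.22°.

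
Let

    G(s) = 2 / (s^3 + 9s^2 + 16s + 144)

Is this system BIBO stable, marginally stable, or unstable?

marginally stable

The denominator s^3 + 9s^2 + 16s + 144 factors as (s^2 + 16)(s + 9), giving poles at s = ±4j, -9.
Since the simple pole(s) at s = 4j, -4j lie on the jω-axis with none in the right half-plane, the system is marginally stable.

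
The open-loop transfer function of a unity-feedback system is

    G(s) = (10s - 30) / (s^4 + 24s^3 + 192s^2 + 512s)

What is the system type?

Factor s from the denominator: s^4 + 24s^3 + 192s^2 + 512s = s·(s^3 + 24s^2 + 192s + 512).
There is 1 pole at the origin, so the system is Type 1.

Type 1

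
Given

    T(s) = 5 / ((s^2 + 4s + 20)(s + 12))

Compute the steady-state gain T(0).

T(0) = 1/48 ≈ 0.02083

At s = 0 each factor (s + a) contributes a and each (s^2 + bs + c) contributes c.
T(0) = 5·1 / ((20) · (12)) = 5/240 = 1/48.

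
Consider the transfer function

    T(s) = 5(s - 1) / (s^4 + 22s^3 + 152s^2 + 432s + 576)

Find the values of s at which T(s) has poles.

s = -2 + 2j, -2 - 2j, -12, -6

The poles are the roots of the denominator s^4 + 22s^3 + 152s^2 + 432s + 576 = 0.
Trying s = -12: the polynomial evaluates to 0, so (s + 12) is a factor.
Dividing out leaves s^3 + 10s^2 + 32s + 48 = 0.
This factors further as (s^2 + 4s + 8)(s + 6) = 0.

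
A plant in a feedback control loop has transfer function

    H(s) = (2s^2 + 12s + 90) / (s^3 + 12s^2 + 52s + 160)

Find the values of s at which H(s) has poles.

s = -8, -2 ± 4j

The poles are the roots of the denominator s^3 + 12s^2 + 52s + 160 = 0.
Trying s = -8: the polynomial evaluates to 0, so (s + 8) is a factor.
Dividing out leaves s^2 + 4s + 20 = 0.
The quadratic formula then gives s = -2 ± 4j.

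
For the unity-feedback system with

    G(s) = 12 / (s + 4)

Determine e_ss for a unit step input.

G(s) has no poles at the origin.
This is a Type 0 system. Kp = lim_{s→0} G(s) = 12/4 = 3.
e_ss = 1/(1 + Kp) = 1/(1 + 3) = 1/4 ≈ 0.2500.

e_ss = 0.2500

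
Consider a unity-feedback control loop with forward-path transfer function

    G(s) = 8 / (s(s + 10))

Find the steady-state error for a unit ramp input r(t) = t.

e_ss = 1.250

G(s) has one pole at the origin.
This is a Type 1 system. Kv = lim_{s→0} s·G(s) = 8/10 = 4/5.
e_ss = 1/Kv = 1/(4/5) = 5/4 ≈ 1.250.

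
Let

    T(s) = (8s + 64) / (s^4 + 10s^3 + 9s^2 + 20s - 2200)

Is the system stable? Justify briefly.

unstable

The denominator s^4 + 10s^3 + 9s^2 + 20s - 2200 factors as (s^2 + 4s + 40)(s + 11)(s - 5), giving poles at s = -2 ± 6j, -11, 5.
Since the pole(s) at s = 5 lie in the right half-plane, the system is unstable.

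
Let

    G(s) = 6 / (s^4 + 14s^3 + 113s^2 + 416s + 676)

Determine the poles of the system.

s = -3 + 2j, -3 - 2j, -4 + 6j, -4 - 6j

The poles are the roots of the denominator s^4 + 14s^3 + 113s^2 + 416s + 676 = 0.
No real roots exist; factor into two real quadratics: (s^2 + 6s + 13)(s^2 + 8s + 52) = 0.
Each quadratic gives a conjugate pair via the quadratic formula.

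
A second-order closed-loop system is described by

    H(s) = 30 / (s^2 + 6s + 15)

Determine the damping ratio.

ζ ≈ 0.7746

Compare the denominator to the standard form s^2 + 2ζωₙs + ωₙ².
ωₙ² = 15, so ωₙ = √15 ≈ 3.873 rad/s.
2ζωₙ = 6, so ζ = 6/(2·√15) ≈ 0.7746.
With ζ = 0.7746 the response is underdamped.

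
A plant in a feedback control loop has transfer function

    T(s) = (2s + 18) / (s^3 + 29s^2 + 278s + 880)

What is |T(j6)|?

|T(j6)| ≈ 0.01480

Substitute s = j6: numerator = 18 + j12, denominator = -164 + j1452.
|T(j6)| = |18 + j12| / |-164 + j1452| = 21.633 / 1461.2 ≈ 0.01480.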